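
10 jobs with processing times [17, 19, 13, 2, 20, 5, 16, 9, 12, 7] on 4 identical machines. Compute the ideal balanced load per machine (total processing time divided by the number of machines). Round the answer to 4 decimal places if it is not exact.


Total processing time = 17 + 19 + 13 + 2 + 20 + 5 + 16 + 9 + 12 + 7 = 120
Number of machines = 4
Ideal balanced load = 120 / 4 = 30.0

30.0


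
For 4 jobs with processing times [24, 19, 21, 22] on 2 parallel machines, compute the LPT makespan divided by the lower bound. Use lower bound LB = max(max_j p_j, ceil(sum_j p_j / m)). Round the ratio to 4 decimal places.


LPT order: [24, 22, 21, 19]
Machine loads after assignment: [43, 43]
LPT makespan = 43
Lower bound = max(max_job, ceil(total/2)) = max(24, 43) = 43
Ratio = 43 / 43 = 1.0

1.0


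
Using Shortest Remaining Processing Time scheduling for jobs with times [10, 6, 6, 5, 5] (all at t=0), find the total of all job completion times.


Since all jobs arrive at t=0, SRPT equals SPT ordering.
SPT order: [5, 5, 6, 6, 10]
Completion times:
  Job 1: p=5, C=5
  Job 2: p=5, C=10
  Job 3: p=6, C=16
  Job 4: p=6, C=22
  Job 5: p=10, C=32
Total completion time = 5 + 10 + 16 + 22 + 32 = 85

85


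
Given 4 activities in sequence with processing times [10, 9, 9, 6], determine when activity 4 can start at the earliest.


Activity 4 starts after activities 1 through 3 complete.
Predecessor durations: [10, 9, 9]
ES = 10 + 9 + 9 = 28

28


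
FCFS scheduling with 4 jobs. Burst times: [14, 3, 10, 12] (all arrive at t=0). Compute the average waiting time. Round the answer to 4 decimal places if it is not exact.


FCFS order (as given): [14, 3, 10, 12]
Waiting times:
  Job 1: wait = 0
  Job 2: wait = 14
  Job 3: wait = 17
  Job 4: wait = 27
Sum of waiting times = 58
Average waiting time = 58/4 = 14.5

14.5


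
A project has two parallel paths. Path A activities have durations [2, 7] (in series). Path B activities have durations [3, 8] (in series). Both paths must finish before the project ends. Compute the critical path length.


Path A total = 2 + 7 = 9
Path B total = 3 + 8 = 11
Critical path = longest path = max(9, 11) = 11

11


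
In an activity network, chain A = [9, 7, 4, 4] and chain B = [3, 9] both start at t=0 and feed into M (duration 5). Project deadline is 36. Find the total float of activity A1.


Forward pass: ES(A1) = sum of predecessors on chain A = 0
EF = ES + duration = 0 + 9 = 9
Backward pass: LF(M) = deadline = 36; LS(M) = 36 - 5 = 31
LF(A1) = LS(M) - sum(successors on chain A) = 31 - 15 = 16
LS = LF - duration = 16 - 9 = 7
Total float = LS - ES = 7 - 0 = 7

7


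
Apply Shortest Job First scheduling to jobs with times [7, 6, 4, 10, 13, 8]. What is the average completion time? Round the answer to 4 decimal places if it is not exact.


SJF order (ascending): [4, 6, 7, 8, 10, 13]
Completion times:
  Job 1: burst=4, C=4
  Job 2: burst=6, C=10
  Job 3: burst=7, C=17
  Job 4: burst=8, C=25
  Job 5: burst=10, C=35
  Job 6: burst=13, C=48
Average completion = 139/6 = 23.1667

23.1667


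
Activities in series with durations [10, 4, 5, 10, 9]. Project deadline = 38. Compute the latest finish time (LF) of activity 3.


LF(activity 3) = deadline - sum of successor durations
Successors: activities 4 through 5 with durations [10, 9]
Sum of successor durations = 19
LF = 38 - 19 = 19

19


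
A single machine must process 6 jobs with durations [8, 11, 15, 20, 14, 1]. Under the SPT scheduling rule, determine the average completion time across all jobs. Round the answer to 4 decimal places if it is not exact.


Sort jobs by processing time (SPT order): [1, 8, 11, 14, 15, 20]
Compute completion times sequentially:
  Job 1: processing = 1, completes at 1
  Job 2: processing = 8, completes at 9
  Job 3: processing = 11, completes at 20
  Job 4: processing = 14, completes at 34
  Job 5: processing = 15, completes at 49
  Job 6: processing = 20, completes at 69
Sum of completion times = 182
Average completion time = 182/6 = 30.3333

30.3333


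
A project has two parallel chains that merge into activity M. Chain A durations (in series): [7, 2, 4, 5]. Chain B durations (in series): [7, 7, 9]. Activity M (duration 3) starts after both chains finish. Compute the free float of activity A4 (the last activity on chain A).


ES(A4) = sum of predecessors on chain A = 13
EF(A4) = ES + duration = 13 + 5 = 18
Successor of A4 is M. ES(M) = max(sum(A), sum(B)) = max(18, 23) = 23
Free float = ES(successor) - EF(current) = 23 - 18 = 5

5


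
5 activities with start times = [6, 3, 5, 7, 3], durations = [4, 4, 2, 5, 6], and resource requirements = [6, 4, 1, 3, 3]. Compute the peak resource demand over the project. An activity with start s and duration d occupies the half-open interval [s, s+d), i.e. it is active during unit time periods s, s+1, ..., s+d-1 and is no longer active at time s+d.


Each activity i is active on [start_i, start_i + duration_i).
Compute total resource usage per time slot:
  t=0: active resources = [], total = 0
  t=1: active resources = [], total = 0
  t=2: active resources = [], total = 0
  t=3: active resources = [4, 3], total = 7
  t=4: active resources = [4, 3], total = 7
  t=5: active resources = [4, 1, 3], total = 8
  t=6: active resources = [6, 4, 1, 3], total = 14
  t=7: active resources = [6, 3, 3], total = 12
  t=8: active resources = [6, 3, 3], total = 12
  t=9: active resources = [6, 3], total = 9
  t=10: active resources = [3], total = 3
  t=11: active resources = [3], total = 3
Peak resource demand = 14

14


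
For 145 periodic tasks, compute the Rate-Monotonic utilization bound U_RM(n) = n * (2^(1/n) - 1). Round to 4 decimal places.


Compute 2^(1/145) = 1.0047917694
Subtract 1: 1.0047917694 - 1 = 0.0047917694
Multiply by n: 145 * 0.0047917694 = 0.6948065630
Round to 4 dp: 0.6948

0.6948


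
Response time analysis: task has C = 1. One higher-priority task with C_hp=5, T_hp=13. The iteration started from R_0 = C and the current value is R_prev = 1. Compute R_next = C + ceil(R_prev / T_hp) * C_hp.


R_next = C + ceil(R_prev / T_hp) * C_hp
ceil(1 / 13) = ceil(0.0769) = 1
Interference = 1 * 5 = 5
R_next = 1 + 5 = 6

6


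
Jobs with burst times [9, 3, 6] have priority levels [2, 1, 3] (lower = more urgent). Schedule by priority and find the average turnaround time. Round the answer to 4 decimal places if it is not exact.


Sort by priority (ascending = highest first):
Order: [(1, 3), (2, 9), (3, 6)]
Completion times:
  Priority 1, burst=3, C=3
  Priority 2, burst=9, C=12
  Priority 3, burst=6, C=18
Average turnaround = 33/3 = 11.0

11.0


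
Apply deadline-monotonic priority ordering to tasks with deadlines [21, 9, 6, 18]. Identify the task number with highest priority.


Sort tasks by relative deadline (ascending):
  Task 3: deadline = 6
  Task 2: deadline = 9
  Task 4: deadline = 18
  Task 1: deadline = 21
Priority order (highest first): [3, 2, 4, 1]
Highest priority task = 3

3


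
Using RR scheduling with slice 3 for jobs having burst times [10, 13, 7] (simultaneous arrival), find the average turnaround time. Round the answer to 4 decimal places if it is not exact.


Time quantum = 3
Execution trace:
  J1 runs 3 units, time = 3
  J2 runs 3 units, time = 6
  J3 runs 3 units, time = 9
  J1 runs 3 units, time = 12
  J2 runs 3 units, time = 15
  J3 runs 3 units, time = 18
  J1 runs 3 units, time = 21
  J2 runs 3 units, time = 24
  J3 runs 1 units, time = 25
  J1 runs 1 units, time = 26
  J2 runs 3 units, time = 29
  J2 runs 1 units, time = 30
Finish times: [26, 30, 25]
Average turnaround = 81/3 = 27.0

27.0


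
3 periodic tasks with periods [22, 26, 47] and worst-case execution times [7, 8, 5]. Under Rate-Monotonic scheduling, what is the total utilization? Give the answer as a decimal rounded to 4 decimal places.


Compute individual utilizations (exact fractions):
  Task 1: C/T = 7/22 (approx. 0.3182)
  Task 2: C/T = 8/26 = 4/13 (approx. 0.3077)
  Task 3: C/T = 5/47 (approx. 0.1064)
Total utilization U = 7/22 + 4/13 + 5/47 = 9843/13442
Rounded to 4 decimal places: U = 0.7323
RM (Liu & Layland) bound for 3 tasks = 0.779763; compare with U = 9843/13442 (approx. 0.732257)
U <= bound, so schedulable by RM sufficient condition.

0.7323


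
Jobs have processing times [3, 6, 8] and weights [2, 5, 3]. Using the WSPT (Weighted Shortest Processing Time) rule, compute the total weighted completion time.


Compute p/w ratios and sort ascending (WSPT): [(6, 5), (3, 2), (8, 3)]
Compute weighted completion times:
  Job (p=6,w=5): C=6, w*C=5*6=30
  Job (p=3,w=2): C=9, w*C=2*9=18
  Job (p=8,w=3): C=17, w*C=3*17=51
Total weighted completion time = 99

99


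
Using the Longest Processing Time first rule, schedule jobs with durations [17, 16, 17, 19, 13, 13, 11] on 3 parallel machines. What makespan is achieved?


Sort jobs in decreasing order (LPT): [19, 17, 17, 16, 13, 13, 11]
Assign each job to the least loaded machine:
  Machine 1: jobs [19, 13], load = 32
  Machine 2: jobs [17, 16], load = 33
  Machine 3: jobs [17, 13, 11], load = 41
Makespan = max load = 41

41


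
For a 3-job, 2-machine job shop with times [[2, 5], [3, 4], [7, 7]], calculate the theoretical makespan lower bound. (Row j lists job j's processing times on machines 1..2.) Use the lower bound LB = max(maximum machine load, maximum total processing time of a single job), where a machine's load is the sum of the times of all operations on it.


Machine loads:
  Machine 1: 2 + 3 + 7 = 12
  Machine 2: 5 + 4 + 7 = 16
Max machine load = 16
Job totals:
  Job 1: 7
  Job 2: 7
  Job 3: 14
Max job total = 14
Lower bound = max(16, 14) = 16

16


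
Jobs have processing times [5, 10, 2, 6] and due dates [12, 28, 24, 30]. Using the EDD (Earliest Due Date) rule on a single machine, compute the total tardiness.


Sort by due date (EDD order): [(5, 12), (2, 24), (10, 28), (6, 30)]
Compute completion times and tardiness:
  Job 1: p=5, d=12, C=5, tardiness=max(0,5-12)=0
  Job 2: p=2, d=24, C=7, tardiness=max(0,7-24)=0
  Job 3: p=10, d=28, C=17, tardiness=max(0,17-28)=0
  Job 4: p=6, d=30, C=23, tardiness=max(0,23-30)=0
Total tardiness = 0

0


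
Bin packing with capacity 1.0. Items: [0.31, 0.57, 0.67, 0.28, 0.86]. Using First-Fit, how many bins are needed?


Place items sequentially using First-Fit:
  Item 0.31 -> new Bin 1
  Item 0.57 -> Bin 1 (now 0.88)
  Item 0.67 -> new Bin 2
  Item 0.28 -> Bin 2 (now 0.95)
  Item 0.86 -> new Bin 3
Total bins used = 3

3


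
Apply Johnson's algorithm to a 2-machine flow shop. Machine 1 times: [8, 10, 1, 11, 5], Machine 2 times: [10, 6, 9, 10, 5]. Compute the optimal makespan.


Apply Johnson's rule:
  Group 1 (a <= b): [(3, 1, 9), (5, 5, 5), (1, 8, 10)]
  Group 2 (a > b): [(4, 11, 10), (2, 10, 6)]
Optimal job order: [3, 5, 1, 4, 2]
Schedule:
  Job 3: M1 done at 1, M2 done at 10
  Job 5: M1 done at 6, M2 done at 15
  Job 1: M1 done at 14, M2 done at 25
  Job 4: M1 done at 25, M2 done at 35
  Job 2: M1 done at 35, M2 done at 41
Makespan = 41

41


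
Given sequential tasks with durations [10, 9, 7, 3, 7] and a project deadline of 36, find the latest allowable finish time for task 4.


LF(activity 4) = deadline - sum of successor durations
Successors: activities 5 through 5 with durations [7]
Sum of successor durations = 7
LF = 36 - 7 = 29

29


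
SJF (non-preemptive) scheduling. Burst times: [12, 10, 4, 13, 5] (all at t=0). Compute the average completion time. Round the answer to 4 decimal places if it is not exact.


SJF order (ascending): [4, 5, 10, 12, 13]
Completion times:
  Job 1: burst=4, C=4
  Job 2: burst=5, C=9
  Job 3: burst=10, C=19
  Job 4: burst=12, C=31
  Job 5: burst=13, C=44
Average completion = 107/5 = 21.4

21.4


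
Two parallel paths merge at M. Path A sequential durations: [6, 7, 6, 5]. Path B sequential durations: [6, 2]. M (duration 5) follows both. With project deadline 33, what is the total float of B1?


Forward pass: ES(B1) = sum of predecessors on chain B = 0
EF = ES + duration = 0 + 6 = 6
Backward pass: LF(M) = deadline = 33; LS(M) = 33 - 5 = 28
LF(B1) = LS(M) - sum(successors on chain B) = 28 - 2 = 26
LS = LF - duration = 26 - 6 = 20
Total float = LS - ES = 20 - 0 = 20

20


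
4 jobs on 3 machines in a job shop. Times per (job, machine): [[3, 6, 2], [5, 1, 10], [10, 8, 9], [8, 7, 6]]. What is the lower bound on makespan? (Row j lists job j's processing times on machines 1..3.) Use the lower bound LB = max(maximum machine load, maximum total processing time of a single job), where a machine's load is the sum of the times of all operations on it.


Machine loads:
  Machine 1: 3 + 5 + 10 + 8 = 26
  Machine 2: 6 + 1 + 8 + 7 = 22
  Machine 3: 2 + 10 + 9 + 6 = 27
Max machine load = 27
Job totals:
  Job 1: 11
  Job 2: 16
  Job 3: 27
  Job 4: 21
Max job total = 27
Lower bound = max(27, 27) = 27

27


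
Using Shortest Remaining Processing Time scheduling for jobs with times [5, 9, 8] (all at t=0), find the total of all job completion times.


Since all jobs arrive at t=0, SRPT equals SPT ordering.
SPT order: [5, 8, 9]
Completion times:
  Job 1: p=5, C=5
  Job 2: p=8, C=13
  Job 3: p=9, C=22
Total completion time = 5 + 13 + 22 = 40

40


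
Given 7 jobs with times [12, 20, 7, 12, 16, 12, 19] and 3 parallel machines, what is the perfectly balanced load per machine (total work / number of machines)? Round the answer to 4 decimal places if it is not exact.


Total processing time = 12 + 20 + 7 + 12 + 16 + 12 + 19 = 98
Number of machines = 3
Ideal balanced load = 98 / 3 = 32.6667

32.6667


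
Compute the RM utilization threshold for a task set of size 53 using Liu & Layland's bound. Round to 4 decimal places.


Compute 2^(1/53) = 1.0131641430
Subtract 1: 1.0131641430 - 1 = 0.0131641430
Multiply by n: 53 * 0.0131641430 = 0.6976995790
Round to 4 dp: 0.6977

0.6977


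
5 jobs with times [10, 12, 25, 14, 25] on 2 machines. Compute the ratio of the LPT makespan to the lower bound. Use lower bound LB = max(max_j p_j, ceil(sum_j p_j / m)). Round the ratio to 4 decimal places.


LPT order: [25, 25, 14, 12, 10]
Machine loads after assignment: [39, 47]
LPT makespan = 47
Lower bound = max(max_job, ceil(total/2)) = max(25, 43) = 43
Ratio = 47 / 43 = 1.093

1.093


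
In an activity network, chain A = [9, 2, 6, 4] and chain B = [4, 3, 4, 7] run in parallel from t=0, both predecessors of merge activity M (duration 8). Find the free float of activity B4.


ES(B4) = sum of predecessors on chain B = 11
EF(B4) = ES + duration = 11 + 7 = 18
Successor of B4 is M. ES(M) = max(sum(A), sum(B)) = max(21, 18) = 21
Free float = ES(successor) - EF(current) = 21 - 18 = 3

3


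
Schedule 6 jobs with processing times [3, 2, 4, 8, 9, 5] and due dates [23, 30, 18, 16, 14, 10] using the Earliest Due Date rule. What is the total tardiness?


Sort by due date (EDD order): [(5, 10), (9, 14), (8, 16), (4, 18), (3, 23), (2, 30)]
Compute completion times and tardiness:
  Job 1: p=5, d=10, C=5, tardiness=max(0,5-10)=0
  Job 2: p=9, d=14, C=14, tardiness=max(0,14-14)=0
  Job 3: p=8, d=16, C=22, tardiness=max(0,22-16)=6
  Job 4: p=4, d=18, C=26, tardiness=max(0,26-18)=8
  Job 5: p=3, d=23, C=29, tardiness=max(0,29-23)=6
  Job 6: p=2, d=30, C=31, tardiness=max(0,31-30)=1
Total tardiness = 21

21


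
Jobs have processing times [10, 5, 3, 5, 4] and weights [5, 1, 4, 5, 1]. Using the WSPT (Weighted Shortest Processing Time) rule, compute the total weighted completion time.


Compute p/w ratios and sort ascending (WSPT): [(3, 4), (5, 5), (10, 5), (4, 1), (5, 1)]
Compute weighted completion times:
  Job (p=3,w=4): C=3, w*C=4*3=12
  Job (p=5,w=5): C=8, w*C=5*8=40
  Job (p=10,w=5): C=18, w*C=5*18=90
  Job (p=4,w=1): C=22, w*C=1*22=22
  Job (p=5,w=1): C=27, w*C=1*27=27
Total weighted completion time = 191

191


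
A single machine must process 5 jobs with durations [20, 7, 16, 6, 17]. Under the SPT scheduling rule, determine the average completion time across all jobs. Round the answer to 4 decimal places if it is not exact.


Sort jobs by processing time (SPT order): [6, 7, 16, 17, 20]
Compute completion times sequentially:
  Job 1: processing = 6, completes at 6
  Job 2: processing = 7, completes at 13
  Job 3: processing = 16, completes at 29
  Job 4: processing = 17, completes at 46
  Job 5: processing = 20, completes at 66
Sum of completion times = 160
Average completion time = 160/5 = 32.0

32.0


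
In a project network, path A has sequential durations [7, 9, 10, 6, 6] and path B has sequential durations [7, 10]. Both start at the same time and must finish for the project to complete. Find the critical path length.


Path A total = 7 + 9 + 10 + 6 + 6 = 38
Path B total = 7 + 10 = 17
Critical path = longest path = max(38, 17) = 38

38


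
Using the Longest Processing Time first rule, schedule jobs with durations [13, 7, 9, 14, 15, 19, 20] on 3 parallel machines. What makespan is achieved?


Sort jobs in decreasing order (LPT): [20, 19, 15, 14, 13, 9, 7]
Assign each job to the least loaded machine:
  Machine 1: jobs [20, 9, 7], load = 36
  Machine 2: jobs [19, 13], load = 32
  Machine 3: jobs [15, 14], load = 29
Makespan = max load = 36

36


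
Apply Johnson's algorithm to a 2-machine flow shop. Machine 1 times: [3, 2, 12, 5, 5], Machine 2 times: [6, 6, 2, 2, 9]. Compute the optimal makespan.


Apply Johnson's rule:
  Group 1 (a <= b): [(2, 2, 6), (1, 3, 6), (5, 5, 9)]
  Group 2 (a > b): [(3, 12, 2), (4, 5, 2)]
Optimal job order: [2, 1, 5, 3, 4]
Schedule:
  Job 2: M1 done at 2, M2 done at 8
  Job 1: M1 done at 5, M2 done at 14
  Job 5: M1 done at 10, M2 done at 23
  Job 3: M1 done at 22, M2 done at 25
  Job 4: M1 done at 27, M2 done at 29
Makespan = 29

29


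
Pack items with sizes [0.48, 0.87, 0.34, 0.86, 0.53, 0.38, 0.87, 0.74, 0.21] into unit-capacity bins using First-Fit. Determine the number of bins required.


Place items sequentially using First-Fit:
  Item 0.48 -> new Bin 1
  Item 0.87 -> new Bin 2
  Item 0.34 -> Bin 1 (now 0.82)
  Item 0.86 -> new Bin 3
  Item 0.53 -> new Bin 4
  Item 0.38 -> Bin 4 (now 0.91)
  Item 0.87 -> new Bin 5
  Item 0.74 -> new Bin 6
  Item 0.21 -> Bin 6 (now 0.95)
Total bins used = 6

6


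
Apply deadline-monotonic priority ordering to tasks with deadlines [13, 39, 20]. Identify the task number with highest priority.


Sort tasks by relative deadline (ascending):
  Task 1: deadline = 13
  Task 3: deadline = 20
  Task 2: deadline = 39
Priority order (highest first): [1, 3, 2]
Highest priority task = 1

1


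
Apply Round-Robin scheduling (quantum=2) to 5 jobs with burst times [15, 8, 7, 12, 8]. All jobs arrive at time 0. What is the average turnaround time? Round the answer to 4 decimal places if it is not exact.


Time quantum = 2
Execution trace:
  J1 runs 2 units, time = 2
  J2 runs 2 units, time = 4
  J3 runs 2 units, time = 6
  J4 runs 2 units, time = 8
  J5 runs 2 units, time = 10
  J1 runs 2 units, time = 12
  J2 runs 2 units, time = 14
  J3 runs 2 units, time = 16
  J4 runs 2 units, time = 18
  J5 runs 2 units, time = 20
  J1 runs 2 units, time = 22
  J2 runs 2 units, time = 24
  J3 runs 2 units, time = 26
  J4 runs 2 units, time = 28
  J5 runs 2 units, time = 30
  J1 runs 2 units, time = 32
  J2 runs 2 units, time = 34
  J3 runs 1 units, time = 35
  J4 runs 2 units, time = 37
  J5 runs 2 units, time = 39
  J1 runs 2 units, time = 41
  J4 runs 2 units, time = 43
  J1 runs 2 units, time = 45
  J4 runs 2 units, time = 47
  J1 runs 2 units, time = 49
  J1 runs 1 units, time = 50
Finish times: [50, 34, 35, 47, 39]
Average turnaround = 205/5 = 41.0

41.0


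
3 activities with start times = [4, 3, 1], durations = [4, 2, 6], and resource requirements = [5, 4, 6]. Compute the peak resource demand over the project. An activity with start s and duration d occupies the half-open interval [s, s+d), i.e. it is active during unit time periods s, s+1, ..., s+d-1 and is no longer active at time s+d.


Each activity i is active on [start_i, start_i + duration_i).
Compute total resource usage per time slot:
  t=0: active resources = [], total = 0
  t=1: active resources = [6], total = 6
  t=2: active resources = [6], total = 6
  t=3: active resources = [4, 6], total = 10
  t=4: active resources = [5, 4, 6], total = 15
  t=5: active resources = [5, 6], total = 11
  t=6: active resources = [5, 6], total = 11
  t=7: active resources = [5], total = 5
Peak resource demand = 15

15


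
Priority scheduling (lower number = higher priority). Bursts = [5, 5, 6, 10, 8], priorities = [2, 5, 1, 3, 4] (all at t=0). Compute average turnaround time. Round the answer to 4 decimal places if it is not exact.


Sort by priority (ascending = highest first):
Order: [(1, 6), (2, 5), (3, 10), (4, 8), (5, 5)]
Completion times:
  Priority 1, burst=6, C=6
  Priority 2, burst=5, C=11
  Priority 3, burst=10, C=21
  Priority 4, burst=8, C=29
  Priority 5, burst=5, C=34
Average turnaround = 101/5 = 20.2

20.2


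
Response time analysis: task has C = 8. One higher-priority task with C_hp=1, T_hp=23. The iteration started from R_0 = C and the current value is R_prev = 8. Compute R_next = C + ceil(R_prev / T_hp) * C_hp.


R_next = C + ceil(R_prev / T_hp) * C_hp
ceil(8 / 23) = ceil(0.3478) = 1
Interference = 1 * 1 = 1
R_next = 8 + 1 = 9

9


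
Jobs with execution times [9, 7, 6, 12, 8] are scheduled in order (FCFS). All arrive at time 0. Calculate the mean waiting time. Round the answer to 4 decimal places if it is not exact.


FCFS order (as given): [9, 7, 6, 12, 8]
Waiting times:
  Job 1: wait = 0
  Job 2: wait = 9
  Job 3: wait = 16
  Job 4: wait = 22
  Job 5: wait = 34
Sum of waiting times = 81
Average waiting time = 81/5 = 16.2

16.2


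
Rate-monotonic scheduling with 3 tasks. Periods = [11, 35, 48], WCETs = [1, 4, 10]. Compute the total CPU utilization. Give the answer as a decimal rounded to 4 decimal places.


Compute individual utilizations (exact fractions):
  Task 1: C/T = 1/11 (approx. 0.0909)
  Task 2: C/T = 4/35 (approx. 0.1143)
  Task 3: C/T = 10/48 = 5/24 (approx. 0.2083)
Total utilization U = 1/11 + 4/35 + 5/24 = 3821/9240
Rounded to 4 decimal places: U = 0.4135
RM (Liu & Layland) bound for 3 tasks = 0.779763; compare with U = 3821/9240 (approx. 0.413528)
U <= bound, so schedulable by RM sufficient condition.

0.4135


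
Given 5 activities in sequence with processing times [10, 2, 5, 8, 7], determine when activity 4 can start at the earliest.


Activity 4 starts after activities 1 through 3 complete.
Predecessor durations: [10, 2, 5]
ES = 10 + 2 + 5 = 17

17


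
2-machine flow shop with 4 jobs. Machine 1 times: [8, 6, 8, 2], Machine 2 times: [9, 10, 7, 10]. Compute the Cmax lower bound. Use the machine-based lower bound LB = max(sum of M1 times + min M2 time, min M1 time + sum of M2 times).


LB1 = sum(M1 times) + min(M2 times) = 24 + 7 = 31
LB2 = min(M1 times) + sum(M2 times) = 2 + 36 = 38
Lower bound = max(LB1, LB2) = max(31, 38) = 38

38


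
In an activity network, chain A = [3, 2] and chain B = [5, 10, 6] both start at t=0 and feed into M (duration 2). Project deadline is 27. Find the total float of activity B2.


Forward pass: ES(B2) = sum of predecessors on chain B = 5
EF = ES + duration = 5 + 10 = 15
Backward pass: LF(M) = deadline = 27; LS(M) = 27 - 2 = 25
LF(B2) = LS(M) - sum(successors on chain B) = 25 - 6 = 19
LS = LF - duration = 19 - 10 = 9
Total float = LS - ES = 9 - 5 = 4

4


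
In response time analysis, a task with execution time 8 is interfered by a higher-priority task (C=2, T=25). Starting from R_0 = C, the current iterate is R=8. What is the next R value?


R_next = C + ceil(R_prev / T_hp) * C_hp
ceil(8 / 25) = ceil(0.32) = 1
Interference = 1 * 2 = 2
R_next = 8 + 2 = 10

10


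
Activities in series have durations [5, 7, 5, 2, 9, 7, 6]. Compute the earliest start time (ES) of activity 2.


Activity 2 starts after activities 1 through 1 complete.
Predecessor durations: [5]
ES = 5 = 5

5


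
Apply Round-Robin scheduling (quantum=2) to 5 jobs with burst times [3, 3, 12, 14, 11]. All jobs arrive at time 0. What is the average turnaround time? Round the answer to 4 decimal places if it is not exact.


Time quantum = 2
Execution trace:
  J1 runs 2 units, time = 2
  J2 runs 2 units, time = 4
  J3 runs 2 units, time = 6
  J4 runs 2 units, time = 8
  J5 runs 2 units, time = 10
  J1 runs 1 units, time = 11
  J2 runs 1 units, time = 12
  J3 runs 2 units, time = 14
  J4 runs 2 units, time = 16
  J5 runs 2 units, time = 18
  J3 runs 2 units, time = 20
  J4 runs 2 units, time = 22
  J5 runs 2 units, time = 24
  J3 runs 2 units, time = 26
  J4 runs 2 units, time = 28
  J5 runs 2 units, time = 30
  J3 runs 2 units, time = 32
  J4 runs 2 units, time = 34
  J5 runs 2 units, time = 36
  J3 runs 2 units, time = 38
  J4 runs 2 units, time = 40
  J5 runs 1 units, time = 41
  J4 runs 2 units, time = 43
Finish times: [11, 12, 38, 43, 41]
Average turnaround = 145/5 = 29.0

29.0


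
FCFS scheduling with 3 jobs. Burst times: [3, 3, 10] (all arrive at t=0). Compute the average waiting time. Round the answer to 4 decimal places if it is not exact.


FCFS order (as given): [3, 3, 10]
Waiting times:
  Job 1: wait = 0
  Job 2: wait = 3
  Job 3: wait = 6
Sum of waiting times = 9
Average waiting time = 9/3 = 3.0

3.0


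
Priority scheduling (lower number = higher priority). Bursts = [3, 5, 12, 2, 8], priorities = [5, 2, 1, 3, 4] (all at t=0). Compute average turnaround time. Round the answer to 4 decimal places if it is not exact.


Sort by priority (ascending = highest first):
Order: [(1, 12), (2, 5), (3, 2), (4, 8), (5, 3)]
Completion times:
  Priority 1, burst=12, C=12
  Priority 2, burst=5, C=17
  Priority 3, burst=2, C=19
  Priority 4, burst=8, C=27
  Priority 5, burst=3, C=30
Average turnaround = 105/5 = 21.0

21.0


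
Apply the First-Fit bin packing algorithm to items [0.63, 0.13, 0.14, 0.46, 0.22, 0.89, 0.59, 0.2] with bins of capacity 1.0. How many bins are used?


Place items sequentially using First-Fit:
  Item 0.63 -> new Bin 1
  Item 0.13 -> Bin 1 (now 0.76)
  Item 0.14 -> Bin 1 (now 0.9)
  Item 0.46 -> new Bin 2
  Item 0.22 -> Bin 2 (now 0.68)
  Item 0.89 -> new Bin 3
  Item 0.59 -> new Bin 4
  Item 0.2 -> Bin 2 (now 0.88)
Total bins used = 4

4


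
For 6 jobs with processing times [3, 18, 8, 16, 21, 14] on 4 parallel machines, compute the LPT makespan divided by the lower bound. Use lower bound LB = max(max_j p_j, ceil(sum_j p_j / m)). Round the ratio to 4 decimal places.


LPT order: [21, 18, 16, 14, 8, 3]
Machine loads after assignment: [21, 18, 19, 22]
LPT makespan = 22
Lower bound = max(max_job, ceil(total/4)) = max(21, 20) = 21
Ratio = 22 / 21 = 1.0476

1.0476


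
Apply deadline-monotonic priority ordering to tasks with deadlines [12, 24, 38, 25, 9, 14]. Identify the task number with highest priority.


Sort tasks by relative deadline (ascending):
  Task 5: deadline = 9
  Task 1: deadline = 12
  Task 6: deadline = 14
  Task 2: deadline = 24
  Task 4: deadline = 25
  Task 3: deadline = 38
Priority order (highest first): [5, 1, 6, 2, 4, 3]
Highest priority task = 5

5


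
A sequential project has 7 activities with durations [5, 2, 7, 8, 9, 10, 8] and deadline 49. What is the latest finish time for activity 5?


LF(activity 5) = deadline - sum of successor durations
Successors: activities 6 through 7 with durations [10, 8]
Sum of successor durations = 18
LF = 49 - 18 = 31

31


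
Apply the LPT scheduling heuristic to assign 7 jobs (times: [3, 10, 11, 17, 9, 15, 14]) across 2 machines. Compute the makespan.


Sort jobs in decreasing order (LPT): [17, 15, 14, 11, 10, 9, 3]
Assign each job to the least loaded machine:
  Machine 1: jobs [17, 11, 10, 3], load = 41
  Machine 2: jobs [15, 14, 9], load = 38
Makespan = max load = 41

41


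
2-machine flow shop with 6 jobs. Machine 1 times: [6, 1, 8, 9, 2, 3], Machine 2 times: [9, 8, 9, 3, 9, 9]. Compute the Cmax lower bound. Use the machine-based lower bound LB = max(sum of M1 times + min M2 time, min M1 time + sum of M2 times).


LB1 = sum(M1 times) + min(M2 times) = 29 + 3 = 32
LB2 = min(M1 times) + sum(M2 times) = 1 + 47 = 48
Lower bound = max(LB1, LB2) = max(32, 48) = 48

48


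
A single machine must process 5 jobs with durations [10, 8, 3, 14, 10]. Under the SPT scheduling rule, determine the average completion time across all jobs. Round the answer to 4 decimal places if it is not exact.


Sort jobs by processing time (SPT order): [3, 8, 10, 10, 14]
Compute completion times sequentially:
  Job 1: processing = 3, completes at 3
  Job 2: processing = 8, completes at 11
  Job 3: processing = 10, completes at 21
  Job 4: processing = 10, completes at 31
  Job 5: processing = 14, completes at 45
Sum of completion times = 111
Average completion time = 111/5 = 22.2

22.2


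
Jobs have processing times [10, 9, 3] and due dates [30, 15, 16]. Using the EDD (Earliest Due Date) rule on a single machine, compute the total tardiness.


Sort by due date (EDD order): [(9, 15), (3, 16), (10, 30)]
Compute completion times and tardiness:
  Job 1: p=9, d=15, C=9, tardiness=max(0,9-15)=0
  Job 2: p=3, d=16, C=12, tardiness=max(0,12-16)=0
  Job 3: p=10, d=30, C=22, tardiness=max(0,22-30)=0
Total tardiness = 0

0


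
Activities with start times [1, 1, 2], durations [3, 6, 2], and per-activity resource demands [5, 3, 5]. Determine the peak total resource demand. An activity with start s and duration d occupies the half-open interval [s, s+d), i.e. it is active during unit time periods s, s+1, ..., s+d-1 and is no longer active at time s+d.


Each activity i is active on [start_i, start_i + duration_i).
Compute total resource usage per time slot:
  t=0: active resources = [], total = 0
  t=1: active resources = [5, 3], total = 8
  t=2: active resources = [5, 3, 5], total = 13
  t=3: active resources = [5, 3, 5], total = 13
  t=4: active resources = [3], total = 3
  t=5: active resources = [3], total = 3
  t=6: active resources = [3], total = 3
Peak resource demand = 13

13


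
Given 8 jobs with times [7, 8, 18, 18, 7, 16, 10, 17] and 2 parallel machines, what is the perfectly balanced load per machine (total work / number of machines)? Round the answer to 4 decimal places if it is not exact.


Total processing time = 7 + 8 + 18 + 18 + 7 + 16 + 10 + 17 = 101
Number of machines = 2
Ideal balanced load = 101 / 2 = 50.5

50.5


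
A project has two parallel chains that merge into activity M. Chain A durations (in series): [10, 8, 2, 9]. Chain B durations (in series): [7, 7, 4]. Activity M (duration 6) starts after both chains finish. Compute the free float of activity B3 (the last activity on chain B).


ES(B3) = sum of predecessors on chain B = 14
EF(B3) = ES + duration = 14 + 4 = 18
Successor of B3 is M. ES(M) = max(sum(A), sum(B)) = max(29, 18) = 29
Free float = ES(successor) - EF(current) = 29 - 18 = 11

11


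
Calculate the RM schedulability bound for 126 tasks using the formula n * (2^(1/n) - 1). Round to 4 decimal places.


Compute 2^(1/126) = 1.0055163273
Subtract 1: 1.0055163273 - 1 = 0.0055163273
Multiply by n: 126 * 0.0055163273 = 0.6950572398
Round to 4 dp: 0.6951

0.6951


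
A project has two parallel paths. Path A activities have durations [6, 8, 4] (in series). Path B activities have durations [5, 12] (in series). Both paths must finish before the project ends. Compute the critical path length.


Path A total = 6 + 8 + 4 = 18
Path B total = 5 + 12 = 17
Critical path = longest path = max(18, 17) = 18

18


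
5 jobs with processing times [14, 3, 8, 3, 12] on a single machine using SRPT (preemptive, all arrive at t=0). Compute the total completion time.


Since all jobs arrive at t=0, SRPT equals SPT ordering.
SPT order: [3, 3, 8, 12, 14]
Completion times:
  Job 1: p=3, C=3
  Job 2: p=3, C=6
  Job 3: p=8, C=14
  Job 4: p=12, C=26
  Job 5: p=14, C=40
Total completion time = 3 + 6 + 14 + 26 + 40 = 89

89


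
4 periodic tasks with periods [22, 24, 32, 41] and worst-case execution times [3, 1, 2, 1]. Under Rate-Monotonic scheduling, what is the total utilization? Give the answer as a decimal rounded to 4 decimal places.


Compute individual utilizations (exact fractions):
  Task 1: C/T = 3/22 (approx. 0.1364)
  Task 2: C/T = 1/24 (approx. 0.0417)
  Task 3: C/T = 2/32 = 1/16 (approx. 0.0625)
  Task 4: C/T = 1/41 (approx. 0.0244)
Total utilization U = 3/22 + 1/24 + 1/16 + 1/41 = 5735/21648
Rounded to 4 decimal places: U = 0.2649
RM (Liu & Layland) bound for 4 tasks = 0.756828; compare with U = 5735/21648 (approx. 0.264921)
U <= bound, so schedulable by RM sufficient condition.

0.2649


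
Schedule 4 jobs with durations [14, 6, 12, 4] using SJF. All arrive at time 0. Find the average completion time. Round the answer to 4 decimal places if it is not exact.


SJF order (ascending): [4, 6, 12, 14]
Completion times:
  Job 1: burst=4, C=4
  Job 2: burst=6, C=10
  Job 3: burst=12, C=22
  Job 4: burst=14, C=36
Average completion = 72/4 = 18.0

18.0


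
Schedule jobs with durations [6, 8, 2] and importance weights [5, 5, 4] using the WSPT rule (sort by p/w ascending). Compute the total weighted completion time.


Compute p/w ratios and sort ascending (WSPT): [(2, 4), (6, 5), (8, 5)]
Compute weighted completion times:
  Job (p=2,w=4): C=2, w*C=4*2=8
  Job (p=6,w=5): C=8, w*C=5*8=40
  Job (p=8,w=5): C=16, w*C=5*16=80
Total weighted completion time = 128

128


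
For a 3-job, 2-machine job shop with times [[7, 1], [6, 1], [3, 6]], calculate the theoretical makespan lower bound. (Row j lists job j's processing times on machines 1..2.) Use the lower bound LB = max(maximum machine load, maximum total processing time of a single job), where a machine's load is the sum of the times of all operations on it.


Machine loads:
  Machine 1: 7 + 6 + 3 = 16
  Machine 2: 1 + 1 + 6 = 8
Max machine load = 16
Job totals:
  Job 1: 8
  Job 2: 7
  Job 3: 9
Max job total = 9
Lower bound = max(16, 9) = 16

16


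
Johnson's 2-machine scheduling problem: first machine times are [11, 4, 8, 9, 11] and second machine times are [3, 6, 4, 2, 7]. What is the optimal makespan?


Apply Johnson's rule:
  Group 1 (a <= b): [(2, 4, 6)]
  Group 2 (a > b): [(5, 11, 7), (3, 8, 4), (1, 11, 3), (4, 9, 2)]
Optimal job order: [2, 5, 3, 1, 4]
Schedule:
  Job 2: M1 done at 4, M2 done at 10
  Job 5: M1 done at 15, M2 done at 22
  Job 3: M1 done at 23, M2 done at 27
  Job 1: M1 done at 34, M2 done at 37
  Job 4: M1 done at 43, M2 done at 45
Makespan = 45

45


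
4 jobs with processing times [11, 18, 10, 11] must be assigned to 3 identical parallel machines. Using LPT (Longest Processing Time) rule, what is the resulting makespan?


Sort jobs in decreasing order (LPT): [18, 11, 11, 10]
Assign each job to the least loaded machine:
  Machine 1: jobs [18], load = 18
  Machine 2: jobs [11, 10], load = 21
  Machine 3: jobs [11], load = 11
Makespan = max load = 21

21


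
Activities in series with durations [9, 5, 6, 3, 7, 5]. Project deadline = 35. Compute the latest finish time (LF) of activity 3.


LF(activity 3) = deadline - sum of successor durations
Successors: activities 4 through 6 with durations [3, 7, 5]
Sum of successor durations = 15
LF = 35 - 15 = 20

20


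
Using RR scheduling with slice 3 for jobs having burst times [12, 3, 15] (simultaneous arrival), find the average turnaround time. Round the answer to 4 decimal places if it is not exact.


Time quantum = 3
Execution trace:
  J1 runs 3 units, time = 3
  J2 runs 3 units, time = 6
  J3 runs 3 units, time = 9
  J1 runs 3 units, time = 12
  J3 runs 3 units, time = 15
  J1 runs 3 units, time = 18
  J3 runs 3 units, time = 21
  J1 runs 3 units, time = 24
  J3 runs 3 units, time = 27
  J3 runs 3 units, time = 30
Finish times: [24, 6, 30]
Average turnaround = 60/3 = 20.0

20.0


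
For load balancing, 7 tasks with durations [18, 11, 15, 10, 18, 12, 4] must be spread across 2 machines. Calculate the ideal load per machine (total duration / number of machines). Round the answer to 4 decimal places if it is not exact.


Total processing time = 18 + 11 + 15 + 10 + 18 + 12 + 4 = 88
Number of machines = 2
Ideal balanced load = 88 / 2 = 44.0

44.0


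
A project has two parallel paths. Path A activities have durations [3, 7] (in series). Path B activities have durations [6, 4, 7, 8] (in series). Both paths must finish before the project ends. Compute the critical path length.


Path A total = 3 + 7 = 10
Path B total = 6 + 4 + 7 + 8 = 25
Critical path = longest path = max(10, 25) = 25

25


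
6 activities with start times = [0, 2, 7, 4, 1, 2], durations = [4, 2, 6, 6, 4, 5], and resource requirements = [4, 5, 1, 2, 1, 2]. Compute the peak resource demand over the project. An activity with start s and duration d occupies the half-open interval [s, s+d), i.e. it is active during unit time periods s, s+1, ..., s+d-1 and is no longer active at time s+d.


Each activity i is active on [start_i, start_i + duration_i).
Compute total resource usage per time slot:
  t=0: active resources = [4], total = 4
  t=1: active resources = [4, 1], total = 5
  t=2: active resources = [4, 5, 1, 2], total = 12
  t=3: active resources = [4, 5, 1, 2], total = 12
  t=4: active resources = [2, 1, 2], total = 5
  t=5: active resources = [2, 2], total = 4
  t=6: active resources = [2, 2], total = 4
  t=7: active resources = [1, 2], total = 3
  t=8: active resources = [1, 2], total = 3
  t=9: active resources = [1, 2], total = 3
  t=10: active resources = [1], total = 1
  t=11: active resources = [1], total = 1
  t=12: active resources = [1], total = 1
Peak resource demand = 12

12


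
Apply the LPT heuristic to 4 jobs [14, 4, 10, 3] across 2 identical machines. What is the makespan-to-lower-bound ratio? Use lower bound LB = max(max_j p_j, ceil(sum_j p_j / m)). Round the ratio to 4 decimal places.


LPT order: [14, 10, 4, 3]
Machine loads after assignment: [17, 14]
LPT makespan = 17
Lower bound = max(max_job, ceil(total/2)) = max(14, 16) = 16
Ratio = 17 / 16 = 1.0625

1.0625


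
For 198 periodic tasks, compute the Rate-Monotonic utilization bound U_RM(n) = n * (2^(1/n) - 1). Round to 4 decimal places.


Compute 2^(1/198) = 1.0035068781
Subtract 1: 1.0035068781 - 1 = 0.0035068781
Multiply by n: 198 * 0.0035068781 = 0.6943618638
Round to 4 dp: 0.6944

0.6944


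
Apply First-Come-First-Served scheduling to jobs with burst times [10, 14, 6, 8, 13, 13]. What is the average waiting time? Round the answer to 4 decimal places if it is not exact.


FCFS order (as given): [10, 14, 6, 8, 13, 13]
Waiting times:
  Job 1: wait = 0
  Job 2: wait = 10
  Job 3: wait = 24
  Job 4: wait = 30
  Job 5: wait = 38
  Job 6: wait = 51
Sum of waiting times = 153
Average waiting time = 153/6 = 25.5

25.5


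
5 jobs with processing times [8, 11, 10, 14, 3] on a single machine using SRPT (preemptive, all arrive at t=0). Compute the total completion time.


Since all jobs arrive at t=0, SRPT equals SPT ordering.
SPT order: [3, 8, 10, 11, 14]
Completion times:
  Job 1: p=3, C=3
  Job 2: p=8, C=11
  Job 3: p=10, C=21
  Job 4: p=11, C=32
  Job 5: p=14, C=46
Total completion time = 3 + 11 + 21 + 32 + 46 = 113

113


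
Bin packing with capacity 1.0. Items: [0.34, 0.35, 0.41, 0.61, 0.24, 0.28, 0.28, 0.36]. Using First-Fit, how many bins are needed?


Place items sequentially using First-Fit:
  Item 0.34 -> new Bin 1
  Item 0.35 -> Bin 1 (now 0.69)
  Item 0.41 -> new Bin 2
  Item 0.61 -> new Bin 3
  Item 0.24 -> Bin 1 (now 0.93)
  Item 0.28 -> Bin 2 (now 0.69)
  Item 0.28 -> Bin 2 (now 0.97)
  Item 0.36 -> Bin 3 (now 0.97)
Total bins used = 3

3


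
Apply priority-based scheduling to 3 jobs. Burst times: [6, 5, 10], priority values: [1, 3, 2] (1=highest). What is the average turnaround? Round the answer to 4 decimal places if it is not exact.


Sort by priority (ascending = highest first):
Order: [(1, 6), (2, 10), (3, 5)]
Completion times:
  Priority 1, burst=6, C=6
  Priority 2, burst=10, C=16
  Priority 3, burst=5, C=21
Average turnaround = 43/3 = 14.3333

14.3333


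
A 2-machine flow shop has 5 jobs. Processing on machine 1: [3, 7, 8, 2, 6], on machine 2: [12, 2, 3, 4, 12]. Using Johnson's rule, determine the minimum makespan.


Apply Johnson's rule:
  Group 1 (a <= b): [(4, 2, 4), (1, 3, 12), (5, 6, 12)]
  Group 2 (a > b): [(3, 8, 3), (2, 7, 2)]
Optimal job order: [4, 1, 5, 3, 2]
Schedule:
  Job 4: M1 done at 2, M2 done at 6
  Job 1: M1 done at 5, M2 done at 18
  Job 5: M1 done at 11, M2 done at 30
  Job 3: M1 done at 19, M2 done at 33
  Job 2: M1 done at 26, M2 done at 35
Makespan = 35

35
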